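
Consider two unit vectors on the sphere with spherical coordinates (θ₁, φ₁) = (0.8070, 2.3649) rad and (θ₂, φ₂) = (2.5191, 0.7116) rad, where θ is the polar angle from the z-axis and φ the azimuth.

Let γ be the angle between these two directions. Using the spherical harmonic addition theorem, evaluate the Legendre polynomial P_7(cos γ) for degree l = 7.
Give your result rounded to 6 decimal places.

-0.323227

Term-by-term m-sum for l=7 (normalisation 4π/15 = 0.837758):
  m=-7: -0.03396 - 0.03838j × 0.00304 + 0.01104j = 0.00032 - 0.00049j  (running Σ = 0.00032 - 0.00049j)
  m=-6: -0.00959 + 0.18339j × 0.02559 - 0.05396j = 0.00965 + 0.00521j  (running Σ = 0.00997 + 0.00472j)
  m=-5: 0.27740 - 0.25425j × -0.17142 + 0.07581j = -0.02828 + 0.06461j  (running Σ = -0.01831 + 0.06933j)
  m=-4: -0.44429 - 0.01548j × 0.36790 + 0.11187j = -0.16172 - 0.05540j  (running Σ = -0.18003 + 0.01394j)
  m=-3: 0.11917 + 0.12557j × -0.25481 - 0.40283j = 0.02022 - 0.08000j  (running Σ = -0.15981 - 0.06607j)
  m=-2: -0.00481 + 0.27631j × -0.02983 + 0.20063j = -0.05529 - 0.00921j  (running Σ = -0.21511 - 0.07527j)
  m=-1: 0.22156 - 0.21774j × -0.23084 + 0.19906j = -0.00780 + 0.09437j  (running Σ = -0.22291 + 0.01909j)
  m=0: 0.19186 + 0.00000j × 0.31269 + 0.00000j = 0.05999 + 0.00000j  (running Σ = -0.16291 + 0.01909j)
  m=1: -0.22156 - 0.21774j × 0.23084 + 0.19906j = -0.00780 - 0.09437j  (running Σ = -0.17072 - 0.07527j)
  m=2: -0.00481 - 0.27631j × -0.02983 - 0.20063j = -0.05529 + 0.00921j  (running Σ = -0.22601 - 0.06607j)
  m=3: -0.11917 + 0.12557j × 0.25481 - 0.40283j = 0.02022 + 0.08000j  (running Σ = -0.20580 + 0.01394j)
  m=4: -0.44429 + 0.01548j × 0.36790 - 0.11187j = -0.16172 + 0.05540j  (running Σ = -0.36752 + 0.06933j)
  m=5: -0.27740 - 0.25425j × 0.17142 + 0.07581j = -0.02828 - 0.06461j  (running Σ = -0.39580 + 0.00472j)
  m=6: -0.00959 - 0.18339j × 0.02559 + 0.05396j = 0.00965 - 0.00521j  (running Σ = -0.38614 - 0.00049j)
  m=7: 0.03396 - 0.03838j × -0.00304 + 0.01104j = 0.00032 + 0.00049j  (running Σ = -0.38582 - 0.00000j)
Σ over m = -0.38582 - 0.00000j; ×(4π/15) → -0.32323 - 0.00000j. Real part: -0.323227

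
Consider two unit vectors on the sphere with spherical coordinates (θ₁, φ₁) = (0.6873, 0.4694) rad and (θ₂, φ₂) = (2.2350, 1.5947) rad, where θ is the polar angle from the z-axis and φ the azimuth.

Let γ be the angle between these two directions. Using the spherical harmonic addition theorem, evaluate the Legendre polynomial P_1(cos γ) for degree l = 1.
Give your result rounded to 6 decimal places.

-0.261210

Expand P_1 via completeness: Σ_{m} conj(Y_{1,m}) at Ω₁ times Y_{1,m} at Ω₂ —
  m=-1: +0.195491+0.099155i × -0.006502-0.271967i = +0.025696-0.053812i  (running Σ = +0.025696-0.053812i)
  m=0: +0.377671-0.000000i × -0.301190+0.000000i = -0.113751+0.000000i  (running Σ = -0.088055-0.053812i)
  m=1: -0.195491+0.099155i × +0.006502-0.271967i = +0.025696+0.053812i  (running Σ = -0.062359+0.000000i)
Σ over m = -0.062359+0.000000i; ×(4π/3) → -0.261210+0.000000i. Real part: -0.261210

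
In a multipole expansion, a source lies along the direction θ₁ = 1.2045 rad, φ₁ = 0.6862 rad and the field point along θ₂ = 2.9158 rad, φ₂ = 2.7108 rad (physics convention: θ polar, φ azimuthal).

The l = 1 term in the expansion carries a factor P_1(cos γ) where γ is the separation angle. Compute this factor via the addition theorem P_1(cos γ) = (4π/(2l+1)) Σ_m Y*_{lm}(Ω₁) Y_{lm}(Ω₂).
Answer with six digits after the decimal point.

-0.440703

Summing Y*_{l m}(θ₁,φ₁)·Y_{l m}(θ₂,φ₂) over m ∈ [−1, 1]; prefactor 4π/(2·1+1) = 4.188790:
  m=-1: (0.249562, 0.204384) × (-0.070282, -0.032300) = (-0.010938, -0.022425)  (running Σ = (-0.010938, -0.022425))
  m=0: (0.174998, -0.000000) × (-0.476200, 0.000000) = (-0.083334, 0.000000)  (running Σ = (-0.094272, -0.022425))
  m=1: (-0.249562, 0.204384) × (0.070282, -0.032300) = (-0.010938, 0.022425)  (running Σ = (-0.105210, 0.000000))
Σ over m = (-0.105210, 0.000000); ×(4π/3) → (-0.440703, 0.000000). Real part: -0.440703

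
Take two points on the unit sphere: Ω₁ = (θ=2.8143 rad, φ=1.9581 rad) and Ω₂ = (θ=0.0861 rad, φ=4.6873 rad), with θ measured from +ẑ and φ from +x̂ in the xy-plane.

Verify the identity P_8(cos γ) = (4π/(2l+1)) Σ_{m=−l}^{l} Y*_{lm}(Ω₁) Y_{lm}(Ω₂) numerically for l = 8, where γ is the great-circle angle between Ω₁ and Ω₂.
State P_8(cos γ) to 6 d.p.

0.149099

Addition theorem: P_8(cos γ) = (4π/17) Σ_m Y*_{lm}(Ω₁) Y_{lm}(Ω₂), m = −8…8:
  m=-8: -0.000059+0.000003i × +0.000000+0.000000i = -0.000000-0.000000i  (running Σ = -0.000000-0.000000i)
  m=-7: -0.000289-0.000630i × +0.000000-0.000000i = -0.000000+0.000000i  (running Σ = -0.000000+0.000000i)
  m=-6: +0.003538-0.003774i × -0.000002-0.000000i = -0.000000+0.000000i  (running Σ = -0.000000+0.000000i)
  m=-5: +0.025802+0.009881i × -0.000006+0.000045i = -0.000001+0.000001i  (running Σ = -0.000001+0.000001i)
  m=-4: +0.002335+0.108180i × +0.000722+0.000073i = -0.000006+0.000078i  (running Σ = -0.000007+0.000079i)
  m=-3: -0.278433+0.120647i × +0.000650-0.008618i = +0.000859+0.002478i  (running Σ = +0.000852+0.002557i)
  m=-2: -0.398047-0.389548i × -0.073167-0.003674i = +0.027693+0.029965i  (running Σ = +0.028545+0.032522i)
  m=-1: +0.184936-0.453380i × -0.009969+0.397270i = +0.178270+0.077989i  (running Σ = +0.206815+0.110512i)
  m=0: -0.209215-0.000000i × +1.012960+0.000000i = -0.211926-0.000000i  (running Σ = -0.005111+0.110512i)
  m=1: -0.184936-0.453380i × +0.009969+0.397270i = +0.178270-0.077989i  (running Σ = +0.173159+0.032522i)
  m=2: -0.398047+0.389548i × -0.073167+0.003674i = +0.027693-0.029965i  (running Σ = +0.200852+0.002557i)
  m=3: +0.278433+0.120647i × -0.000650-0.008618i = +0.000859-0.002478i  (running Σ = +0.201711+0.000079i)
  m=4: +0.002335-0.108180i × +0.000722-0.000073i = -0.000006-0.000078i  (running Σ = +0.201704+0.000001i)
  m=5: -0.025802+0.009881i × +0.000006+0.000045i = -0.000001-0.000001i  (running Σ = +0.201704+0.000000i)
  m=6: +0.003538+0.003774i × -0.000002+0.000000i = -0.000000-0.000000i  (running Σ = +0.201704+0.000000i)
  m=7: +0.000289-0.000630i × -0.000000-0.000000i = -0.000000-0.000000i  (running Σ = +0.201704-0.000000i)
  m=8: -0.000059-0.000003i × +0.000000-0.000000i = -0.000000+0.000000i  (running Σ = +0.201704+0.000000i)
Σ over m = +0.201704+0.000000i; ×(4π/17) → +0.149099+0.000000i. Real part: 0.149099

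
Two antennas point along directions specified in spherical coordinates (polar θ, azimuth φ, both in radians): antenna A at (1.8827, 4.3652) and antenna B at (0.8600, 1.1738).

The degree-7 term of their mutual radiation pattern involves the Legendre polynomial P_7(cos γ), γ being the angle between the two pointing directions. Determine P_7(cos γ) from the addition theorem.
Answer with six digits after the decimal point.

0.267395

Addition theorem: P_7(cos γ) = (4π/15) Σ_m Y*_{lm}(Ω₁) Y_{lm}(Ω₂), m = −7…7:
  m=-7: Y*=+0.230912-0.267960i  Y=-0.025465-0.067121i  product -0.023866-0.008675i
  m=-6: Y*=-0.209195-0.371948i  Y=+0.167680-0.159248i  product -0.094310-0.029054i
  m=-5: Y*=-0.063372+0.010562i  Y=+0.380687+0.167356i  product -0.025893-0.006585i
  m=-4: Y*=+0.059405-0.322714i  Y=-0.006878+0.400101i  product +0.128709+0.025987i
  m=-3: Y*=-0.160307-0.093760i  Y=-0.036534+0.014584i  product +0.007224+0.001088i
  m=-2: Y*=+0.197499-0.164462i  Y=+0.243001+0.247214i  product +0.088650+0.008860i
  m=-1: Y*=-0.076152-0.210455i  Y=-0.077446+0.184721i  product +0.044773+0.002232i
  m=+0: Y*=+0.233092-0.000000i  Y=+0.294315+0.000000i  product +0.068602+0.000000i
  m=+1: Y*=+0.076152-0.210455i  Y=+0.077446+0.184721i  product +0.044773-0.002232i
  m=+2: Y*=+0.197499+0.164462i  Y=+0.243001-0.247214i  product +0.088650-0.008860i
  m=+3: Y*=+0.160307-0.093760i  Y=+0.036534+0.014584i  product +0.007224-0.001088i
  m=+4: Y*=+0.059405+0.322714i  Y=-0.006878-0.400101i  product +0.128709-0.025987i
  m=+5: Y*=+0.063372+0.010562i  Y=-0.380687+0.167356i  product -0.025893+0.006585i
  m=+6: Y*=-0.209195+0.371948i  Y=+0.167680+0.159248i  product -0.094310+0.029054i
  m=+7: Y*=-0.230912-0.267960i  Y=+0.025465-0.067121i  product -0.023866+0.008675i
Accumulated sum +0.319179-0.000000i; after 4π/(2l+1) scaling, +0.267395-0.000000i ⇒ P_7 = 0.267395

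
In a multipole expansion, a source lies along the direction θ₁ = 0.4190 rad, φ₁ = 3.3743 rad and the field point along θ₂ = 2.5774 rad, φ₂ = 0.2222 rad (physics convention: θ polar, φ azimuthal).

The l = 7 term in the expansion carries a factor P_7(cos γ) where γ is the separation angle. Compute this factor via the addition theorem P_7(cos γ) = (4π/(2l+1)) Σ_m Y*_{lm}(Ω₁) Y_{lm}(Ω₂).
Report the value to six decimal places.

Addition theorem: P_7(cos γ) = (4π/15) Σ_m Y*_{lm}(Ω₁) Y_{lm}(Ω₂), m = −7…7:
  [-7]  conj(Y_{7,-7})(Ω₁) = (0.000054, -0.000921) ; Y_{7,-7}(Ω₂) = (0.000096, -0.006251) ; Δ = (-0.000006, -0.000000)
  [-6]  conj(Y_{7,-6})(Ω₁) = (0.001346, 0.007633) ; Y_{7,-6}(Ω₂) = (-0.008700, 0.035924) ; Δ = (-0.000286, -0.000018)
  [-5]  conj(Y_{7,-5})(Ω₁) = (-0.015955, -0.036986) ; Y_{7,-5}(Ω₂) = (0.058966, -0.119076) ; Δ = (-0.005345, -0.000281)
  [-4]  conj(Y_{7,-4})(Ω₁) = (0.086081, 0.115624) ; Y_{7,-4}(Ω₂) = (-0.200798, 0.247297) ; Δ = (-0.045879, -0.001929)
  [-3]  conj(Y_{7,-3})(Ω₁) = (-0.271115, -0.227488) ; Y_{7,-3}(Ω₂) = (0.382692, -0.301077) ; Δ = (-0.172245, -0.005431)
  [-2]  conj(Y_{7,-2})(Ω₁) = (0.481716, 0.241923) ; Y_{7,-2}(Ω₂) = (-0.319700, 0.152231) ; Δ = (-0.190833, -0.004011)
  [-1]  conj(Y_{7,-1})(Ω₁) = (-0.309693, -0.073397) ; Y_{7,-1}(Ω₂) = (-0.159930, 0.036133) ; Δ = (0.052181, 0.000548)
  [+0]  conj(Y_{7,0})(Ω₁) = (-0.338350, -0.000000) ; Y_{7,0}(Ω₂) = (0.416961, 0.000000) ; Δ = (-0.141079, -0.000000)
  [+1]  conj(Y_{7,1})(Ω₁) = (0.309693, -0.073397) ; Y_{7,1}(Ω₂) = (0.159930, 0.036133) ; Δ = (0.052181, -0.000548)
  [+2]  conj(Y_{7,2})(Ω₁) = (0.481716, -0.241923) ; Y_{7,2}(Ω₂) = (-0.319700, -0.152231) ; Δ = (-0.190833, 0.004011)
  [+3]  conj(Y_{7,3})(Ω₁) = (0.271115, -0.227488) ; Y_{7,3}(Ω₂) = (-0.382692, -0.301077) ; Δ = (-0.172245, 0.005431)
  [+4]  conj(Y_{7,4})(Ω₁) = (0.086081, -0.115624) ; Y_{7,4}(Ω₂) = (-0.200798, -0.247297) ; Δ = (-0.045879, 0.001929)
  [+5]  conj(Y_{7,5})(Ω₁) = (0.015955, -0.036986) ; Y_{7,5}(Ω₂) = (-0.058966, -0.119076) ; Δ = (-0.005345, 0.000281)
  [+6]  conj(Y_{7,6})(Ω₁) = (0.001346, -0.007633) ; Y_{7,6}(Ω₂) = (-0.008700, -0.035924) ; Δ = (-0.000286, 0.000018)
  [+7]  conj(Y_{7,7})(Ω₁) = (-0.000054, -0.000921) ; Y_{7,7}(Ω₂) = (-0.000096, -0.006251) ; Δ = (-0.000006, 0.000000)
Accumulated sum (-0.865902, 0.000000); after 4π/(2l+1) scaling, (-0.725417, 0.000000) ⇒ P_7 = -0.725417

-0.725417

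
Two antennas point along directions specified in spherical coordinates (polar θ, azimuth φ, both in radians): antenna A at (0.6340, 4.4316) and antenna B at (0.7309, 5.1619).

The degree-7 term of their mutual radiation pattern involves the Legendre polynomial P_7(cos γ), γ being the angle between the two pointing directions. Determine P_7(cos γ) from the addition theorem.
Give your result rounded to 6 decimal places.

-0.384063

Expand P_7 via completeness: Σ_{m} conj(Y_{7,m}) at Ω₁ times Y_{7,m} at Ω₂ —
  term(m=-7) = (0.000147, 0.000348)   from Y*(Ω₁)=(0.011815, -0.004922), Y(Ω₂)=(0.000147, 0.029535)
  term(m=-6) = (-0.002606, 0.007594)   from Y*(Ω₁)=(0.007405, 0.064709), Y(Ω₂)=(0.111285, 0.053008)
  term(m=-5) = (-0.052455, 0.029335)   from Y*(Ω₁)=(-0.196314, -0.033063), Y(Ω₂)=(0.235359, -0.189067)
  term(m=-4) = (-0.176351, -0.039508)   from Y*(Ω₁)=(0.171368, -0.356906), Y(Ω₂)=(-0.102840, -0.444731)
  term(m=-3) = (-0.093000, -0.130240)   from Y*(Ω₁)=(0.350236, 0.312443), Y(Ω₂)=(-0.332588, -0.075164)
  term(m=-2) = (-0.001975, 0.017850)   from Y*(Ω₁)=(-0.144102, 0.090662), Y(Ω₂)=(0.065653, -0.082568)
  term(m=-1) = (0.095118, -0.085174)   from Y*(Ω₁)=(0.090225, 0.312838), Y(Ω₂)=(-0.170399, -0.353194)
  term(m=+0) = (0.003802, 0.000000)   from Y*(Ω₁)=(-0.285531, -0.000000), Y(Ω₂)=(-0.013314, 0.000000)
  term(m=+1) = (0.095118, 0.085174)   from Y*(Ω₁)=(-0.090225, 0.312838), Y(Ω₂)=(0.170399, -0.353194)
  term(m=+2) = (-0.001975, -0.017850)   from Y*(Ω₁)=(-0.144102, -0.090662), Y(Ω₂)=(0.065653, 0.082568)
  term(m=+3) = (-0.093000, 0.130240)   from Y*(Ω₁)=(-0.350236, 0.312443), Y(Ω₂)=(0.332588, -0.075164)
  term(m=+4) = (-0.176351, 0.039508)   from Y*(Ω₁)=(0.171368, 0.356906), Y(Ω₂)=(-0.102840, 0.444731)
  term(m=+5) = (-0.052455, -0.029335)   from Y*(Ω₁)=(0.196314, -0.033063), Y(Ω₂)=(-0.235359, -0.189067)
  term(m=+6) = (-0.002606, -0.007594)   from Y*(Ω₁)=(0.007405, -0.064709), Y(Ω₂)=(0.111285, -0.053008)
  term(m=+7) = (0.000147, -0.000348)   from Y*(Ω₁)=(-0.011815, -0.004922), Y(Ω₂)=(-0.000147, 0.029535)
Total Σ_m = (-0.458442, 0.000000). Multiply by 0.837758: (-0.384063, 0.000000). P_7(cos γ) = -0.384063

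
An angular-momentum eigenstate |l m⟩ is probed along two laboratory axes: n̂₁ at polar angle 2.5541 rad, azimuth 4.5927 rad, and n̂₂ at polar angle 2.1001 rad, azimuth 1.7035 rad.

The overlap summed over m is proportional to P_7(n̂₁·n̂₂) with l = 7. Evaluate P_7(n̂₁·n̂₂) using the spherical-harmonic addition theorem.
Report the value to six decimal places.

0.092500

Expand P_7 via completeness: Σ_{m} conj(Y_{7,m}) at Ω₁ times Y_{7,m} at Ω₂ —
  term(m=-7) = 0.00028 + 0.00141j   from Y*(Ω₁)=0.00597 + 0.00538j, Y(Ω₂)=0.14297 + 0.10687j
  term(m=-6) = 0.00100 - 0.01761j   from Y*(Ω₁)=0.03400 - 0.02971j, Y(Ω₂)=0.27326 - 0.27924j
  term(m=-5) = -0.01901 + 0.05958j   from Y*(Ω₁)=-0.08658 - 0.12698j, Y(Ω₂)=-0.25060 - 0.32056j
  term(m=-4) = 0.01192 - 0.01896j   from Y*(Ω₁)=-0.30733 + 0.15951j, Y(Ω₂)=-0.05578 + 0.03274j
  term(m=-3) = 0.11437 - 0.10809j   from Y*(Ω₁)=0.17152 + 0.45696j, Y(Ω₂)=-0.12499 - 0.29720j
  term(m=-2) = -0.05740 + 0.03171j   from Y*(Ω₁)=0.28863 - 0.07044j, Y(Ω₂)=-0.21298 + 0.05789j
  term(m=-1) = 0.05270 - 0.01359j   from Y*(Ω₁)=0.02708 + 0.22519j, Y(Ω₂)=-0.03175 - 0.23786j
  term(m=+0) = -0.09732 + 0.00000j   from Y*(Ω₁)=0.38278 + 0.00000j, Y(Ω₂)=-0.25425 + 0.00000j
  term(m=+1) = 0.05270 + 0.01359j   from Y*(Ω₁)=-0.02708 + 0.22519j, Y(Ω₂)=0.03175 - 0.23786j
  term(m=+2) = -0.05740 - 0.03171j   from Y*(Ω₁)=0.28863 + 0.07044j, Y(Ω₂)=-0.21298 - 0.05789j
  term(m=+3) = 0.11437 + 0.10809j   from Y*(Ω₁)=-0.17152 + 0.45696j, Y(Ω₂)=0.12499 - 0.29720j
  term(m=+4) = 0.01192 + 0.01896j   from Y*(Ω₁)=-0.30733 - 0.15951j, Y(Ω₂)=-0.05578 - 0.03274j
  term(m=+5) = -0.01901 - 0.05958j   from Y*(Ω₁)=0.08658 - 0.12698j, Y(Ω₂)=0.25060 - 0.32056j
  term(m=+6) = 0.00100 + 0.01761j   from Y*(Ω₁)=0.03400 + 0.02971j, Y(Ω₂)=0.27326 + 0.27924j
  term(m=+7) = 0.00028 - 0.00141j   from Y*(Ω₁)=-0.00597 + 0.00538j, Y(Ω₂)=-0.14297 + 0.10687j
Total Σ_m = 0.11041 + 0.00000j. Multiply by 0.837758: 0.09250 + 0.00000j. P_7(cos γ) = 0.092500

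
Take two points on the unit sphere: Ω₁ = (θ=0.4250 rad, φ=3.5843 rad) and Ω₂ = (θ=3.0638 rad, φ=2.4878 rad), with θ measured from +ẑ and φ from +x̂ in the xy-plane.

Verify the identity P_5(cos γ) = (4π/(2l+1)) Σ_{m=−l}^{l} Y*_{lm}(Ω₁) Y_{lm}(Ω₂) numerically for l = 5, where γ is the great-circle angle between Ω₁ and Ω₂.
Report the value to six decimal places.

Term-by-term m-sum for l=5 (normalisation 4π/11 = 1.142397):
  m=-5: Y*=(0.003315, -0.004427)  Y=(0.000001, 0.000000)  product (0.000000, -0.000000)
  m=-4: Y*=(-0.007679, 0.037877)  Y=(0.000046, -0.000027)  product (0.000001, 0.000002)
  m=-3: Y*=(-0.037702, -0.152298)  Y=(0.000491, -0.001193)  product (-0.000200, -0.000030)
  m=-2: Y*=(0.247559, 0.302787)  Y=(-0.005262, -0.019528)  product (0.004610, -0.006428)
  m=-1: Y*=(-0.459021, -0.217618)  Y=(-0.154735, -0.118559)  product (0.045226, 0.088094)
  m=+0: Y*=(0.032007, -0.000000)  Y=(-0.893607, 0.000000)  product (-0.028602, 0.000000)
  m=+1: Y*=(0.459021, -0.217618)  Y=(0.154735, -0.118559)  product (0.045226, -0.088094)
  m=+2: Y*=(0.247559, -0.302787)  Y=(-0.005262, 0.019528)  product (0.004610, 0.006428)
  m=+3: Y*=(0.037702, -0.152298)  Y=(-0.000491, -0.001193)  product (-0.000200, 0.000030)
  m=+4: Y*=(-0.007679, -0.037877)  Y=(0.000046, 0.000027)  product (0.000001, -0.000002)
  m=+5: Y*=(-0.003315, -0.004427)  Y=(-0.000001, 0.000000)  product (0.000000, 0.000000)
Total Σ_m = (0.070671, -0.000000). Multiply by 1.142397: (0.080734, -0.000000). P_5(cos γ) = 0.080734

0.080734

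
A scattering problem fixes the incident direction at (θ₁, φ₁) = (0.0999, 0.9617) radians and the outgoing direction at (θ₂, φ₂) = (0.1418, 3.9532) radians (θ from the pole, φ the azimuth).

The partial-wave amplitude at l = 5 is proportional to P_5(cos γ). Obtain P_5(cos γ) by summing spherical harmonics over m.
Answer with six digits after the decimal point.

0.608576

Expand P_5 via completeness: Σ_{m} conj(Y_{5,m}) at Ω₁ times Y_{5,m} at Ω₂ —
  m=-5: +0.000000-0.000005i × +0.000016-0.000021i = -0.000000-0.000000i  (running Σ = -0.000000-0.000000i)
  m=-4: -0.000110-0.000094i × -0.000576+0.000061i = +0.000000+0.000000i  (running Σ = +0.000000+0.000000i)
  m=-3: -0.002626+0.000689i × +0.005807+0.004959i = -0.000019-0.000009i  (running Σ = -0.000019-0.000009i)
  m=-2: -0.011412+0.031014i × -0.003406-0.064922i = +0.002052+0.000635i  (running Σ = +0.002034+0.000626i)
  m=-1: +0.141151+0.202346i × -0.232090+0.244586i = -0.082251-0.012439i  (running Σ = -0.080217-0.011812i)
  m=0: +0.866844-0.000000i × +0.799628+0.000000i = +0.693153+0.000000i  (running Σ = +0.612936-0.011812i)
  m=1: -0.141151+0.202346i × +0.232090+0.244586i = -0.082251+0.012439i  (running Σ = +0.530685+0.000626i)
  m=2: -0.011412-0.031014i × -0.003406+0.064922i = +0.002052-0.000635i  (running Σ = +0.532737-0.000009i)
  m=3: +0.002626+0.000689i × -0.005807+0.004959i = -0.000019+0.000009i  (running Σ = +0.532719+0.000000i)
  m=4: -0.000110+0.000094i × -0.000576-0.000061i = +0.000000-0.000000i  (running Σ = +0.532719-0.000000i)
  m=5: -0.000000-0.000005i × -0.000016-0.000021i = -0.000000+0.000000i  (running Σ = +0.532719+0.000000i)
Σ over m = +0.532719+0.000000i; ×(4π/11) → +0.608576+0.000000i. Real part: 0.608576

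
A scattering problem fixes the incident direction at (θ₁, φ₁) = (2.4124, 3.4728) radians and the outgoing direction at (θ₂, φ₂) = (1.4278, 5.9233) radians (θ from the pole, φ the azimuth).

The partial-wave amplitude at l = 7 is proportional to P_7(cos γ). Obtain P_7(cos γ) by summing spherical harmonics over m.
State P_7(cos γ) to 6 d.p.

-0.316190

Term-by-term m-sum for l=7 (normalisation 4π/15 = 0.837758):
  m=-7: 0.01982 - 0.02137j × -0.37812 + 0.27131j = -0.00169 + 0.01346j  (running Σ = -0.00169 + 0.01346j)
  m=-6: 0.04937 - 0.11162j × -0.13918 + 0.20854j = 0.01640 + 0.02583j  (running Σ = 0.01471 + 0.03929j)
  m=-5: 0.02555 - 0.29900j × 0.05815 - 0.24987j = -0.07323 - 0.02377j  (running Σ = -0.05852 + 0.01552j)
  m=-4: -0.11105 - 0.44234j × -0.03594 - 0.27227j = -0.11644 + 0.04613j  (running Σ = -0.17496 + 0.06165j)
  m=-3: -0.18781 - 0.28843j × 0.08695 + 0.16258j = 0.03056 - 0.05561j  (running Σ = -0.14440 + 0.00604j)
  m=-2: 0.07961 + 0.06209j × 0.21066 + 0.18468j = 0.00530 + 0.02778j  (running Σ = -0.13910 + 0.03382j)
  m=-1: 0.37135 + 0.12770j × -0.14550 - 0.05475j = -0.04704 - 0.03891j  (running Σ = -0.18614 - 0.00509j)
  m=0: 0.01833 + 0.00000j × -0.28108 + 0.00000j = -0.00515 + 0.00000j  (running Σ = -0.19129 - 0.00509j)
  m=1: -0.37135 + 0.12770j × 0.14550 - 0.05475j = -0.04704 + 0.03891j  (running Σ = -0.23833 + 0.03382j)
  m=2: 0.07961 - 0.06209j × 0.21066 - 0.18468j = 0.00530 - 0.02778j  (running Σ = -0.23302 + 0.00604j)
  m=3: 0.18781 - 0.28843j × -0.08695 + 0.16258j = 0.03056 + 0.05561j  (running Σ = -0.20246 + 0.06165j)
  m=4: -0.11105 + 0.44234j × -0.03594 + 0.27227j = -0.11644 - 0.04613j  (running Σ = -0.31891 + 0.01552j)
  m=5: -0.02555 - 0.29900j × -0.05815 - 0.24987j = -0.07323 + 0.02377j  (running Σ = -0.39213 + 0.03929j)
  m=6: 0.04937 + 0.11162j × -0.13918 - 0.20854j = 0.01640 - 0.02583j  (running Σ = -0.37573 + 0.01346j)
  m=7: -0.01982 - 0.02137j × 0.37812 + 0.27131j = -0.00169 - 0.01346j  (running Σ = -0.37742 + 0.00000j)
Total Σ_m = -0.37742 + 0.00000j. Multiply by 0.837758: -0.31619 + 0.00000j. P_7(cos γ) = -0.316190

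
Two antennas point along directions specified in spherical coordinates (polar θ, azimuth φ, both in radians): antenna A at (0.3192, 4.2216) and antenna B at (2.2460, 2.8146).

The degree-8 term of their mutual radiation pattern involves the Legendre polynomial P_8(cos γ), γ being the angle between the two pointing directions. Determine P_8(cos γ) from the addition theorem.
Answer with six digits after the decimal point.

Term-by-term m-sum for l=8 (normalisation 4π/17 = 0.739198):
  term(m=-8) = 0.00000 - 0.00000j   from Y*(Ω₁)=-0.00003 + 0.00003j, Y(Ω₂)=-0.06145 + 0.03565j
  term(m=-7) = 0.00012 + 0.00005j   from Y*(Ω₁)=-0.00017 - 0.00056j, Y(Ω₂)=-0.14972 + 0.17135j
  term(m=-6) = -0.00103 + 0.00155j   from Y*(Ω₁)=0.00441 + 0.00088j, Y(Ω₂)=-0.15779 + 0.38259j
  term(m=-5) = -0.00761 - 0.00711j   from Y*(Ω₁)=-0.01569 + 0.01910j, Y(Ω₂)=-0.02702 + 0.42045j
  term(m=-4) = 0.00758 - 0.00583j   from Y*(Ω₁)=-0.03812 - 0.09212j, Y(Ω₂)=0.02492 + 0.09262j
  term(m=-3) = -0.04260 - 0.07959j   from Y*(Ω₁)=0.28712 + 0.02835j, Y(Ω₂)=-0.17404 - 0.26003j
  term(m=-2) = 0.14390 - 0.04890j   from Y*(Ω₁)=-0.30546 + 0.45698j, Y(Ω₂)=-0.21945 - 0.16821j
  term(m=-1) = -0.01662 - 0.10059j   from Y*(Ω₁)=-0.24272 - 0.45419j, Y(Ω₂)=0.18748 + 0.06359j
  term(m=+0) = -0.05416 + 0.00000j   from Y*(Ω₁)=-0.17471 + 0.00000j, Y(Ω₂)=0.31000 + 0.00000j
  term(m=+1) = -0.01662 + 0.10059j   from Y*(Ω₁)=0.24272 - 0.45419j, Y(Ω₂)=-0.18748 + 0.06359j
  term(m=+2) = 0.14390 + 0.04890j   from Y*(Ω₁)=-0.30546 - 0.45698j, Y(Ω₂)=-0.21945 + 0.16821j
  term(m=+3) = -0.04260 + 0.07959j   from Y*(Ω₁)=-0.28712 + 0.02835j, Y(Ω₂)=0.17404 - 0.26003j
  term(m=+4) = 0.00758 + 0.00583j   from Y*(Ω₁)=-0.03812 + 0.09212j, Y(Ω₂)=0.02492 - 0.09262j
  term(m=+5) = -0.00761 + 0.00711j   from Y*(Ω₁)=0.01569 + 0.01910j, Y(Ω₂)=0.02702 + 0.42045j
  term(m=+6) = -0.00103 - 0.00155j   from Y*(Ω₁)=0.00441 - 0.00088j, Y(Ω₂)=-0.15779 - 0.38259j
  term(m=+7) = 0.00012 - 0.00005j   from Y*(Ω₁)=0.00017 - 0.00056j, Y(Ω₂)=0.14972 + 0.17135j
  term(m=+8) = 0.00000 + 0.00000j   from Y*(Ω₁)=-0.00003 - 0.00003j, Y(Ω₂)=-0.06145 - 0.03565j
Total Σ_m = 0.11332 - 0.00000j. Multiply by 0.739198: 0.08377 - 0.00000j. P_8(cos γ) = 0.083767

0.083767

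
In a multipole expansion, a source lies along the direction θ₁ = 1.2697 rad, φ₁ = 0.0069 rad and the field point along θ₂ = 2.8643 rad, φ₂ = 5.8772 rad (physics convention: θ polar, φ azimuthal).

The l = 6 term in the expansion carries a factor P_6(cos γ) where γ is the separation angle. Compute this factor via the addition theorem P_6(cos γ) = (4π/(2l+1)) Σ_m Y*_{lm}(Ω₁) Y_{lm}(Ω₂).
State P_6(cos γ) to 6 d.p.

Term-by-term m-sum for l=6 (normalisation 4π/13 = 0.966644):
  [-6]  conj(Y_{6,-6})(Ω₁) = (0.366187, 0.015169) ; Y_{6,-6}(Ω₂) = (-0.000155, 0.000132) ; Δ = (-0.000059, 0.000046)
  [-5]  conj(Y_{6,-5})(Ω₁) = (0.394024, 0.013599) ; Y_{6,-5}(Ω₂) = (0.001097, -0.002218) ; Δ = (0.000462, -0.000859)
  [-4]  conj(Y_{6,-4})(Ω₁) = (-0.009649, -0.000266) ; Y_{6,-4}(Ω₂) = (-0.000977, 0.018359) ; Δ = (0.000014, -0.000177)
  [-3]  conj(Y_{6,-3})(Ω₁) = (-0.341928, -0.007079) ; Y_{6,-3}(Ω₂) = (-0.031871, -0.086546) ; Δ = (0.010285, 0.029818)
  [-2]  conj(Y_{6,-2})(Ω₁) = (-0.097383, -0.001344) ; Y_{6,-2}(Ω₂) = (0.211409, 0.222954) ; Δ = (-0.020288, -0.021996)
  [-1]  conj(Y_{6,-1})(Ω₁) = (0.305315, 0.002107) ; Y_{6,-1}(Ω₂) = (-0.546849, -0.235072) ; Δ = (-0.166466, -0.072923)
  [+0]  conj(Y_{6,0})(Ω₁) = (0.124305, -0.000000) ; Y_{6,0}(Ω₂) = (0.345540, 0.000000) ; Δ = (0.042952, 0.000000)
  [+1]  conj(Y_{6,1})(Ω₁) = (-0.305315, 0.002107) ; Y_{6,1}(Ω₂) = (0.546849, -0.235072) ; Δ = (-0.166466, 0.072923)
  [+2]  conj(Y_{6,2})(Ω₁) = (-0.097383, 0.001344) ; Y_{6,2}(Ω₂) = (0.211409, -0.222954) ; Δ = (-0.020288, 0.021996)
  [+3]  conj(Y_{6,3})(Ω₁) = (0.341928, -0.007079) ; Y_{6,3}(Ω₂) = (0.031871, -0.086546) ; Δ = (0.010285, -0.029818)
  [+4]  conj(Y_{6,4})(Ω₁) = (-0.009649, 0.000266) ; Y_{6,4}(Ω₂) = (-0.000977, -0.018359) ; Δ = (0.000014, 0.000177)
  [+5]  conj(Y_{6,5})(Ω₁) = (-0.394024, 0.013599) ; Y_{6,5}(Ω₂) = (-0.001097, -0.002218) ; Δ = (0.000462, 0.000859)
  [+6]  conj(Y_{6,6})(Ω₁) = (0.366187, -0.015169) ; Y_{6,6}(Ω₂) = (-0.000155, -0.000132) ; Δ = (-0.000059, -0.000046)
Accumulated sum (-0.309150, 0.000000); after 4π/(2l+1) scaling, (-0.298838, 0.000000) ⇒ P_6 = -0.298838

-0.298838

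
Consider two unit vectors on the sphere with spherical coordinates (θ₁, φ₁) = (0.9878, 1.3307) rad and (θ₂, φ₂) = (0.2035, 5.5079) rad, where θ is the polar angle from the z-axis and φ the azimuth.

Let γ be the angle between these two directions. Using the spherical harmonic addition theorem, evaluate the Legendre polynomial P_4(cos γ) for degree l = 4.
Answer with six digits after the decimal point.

-0.210516

Expand P_4 via completeness: Σ_{m} conj(Y_{4,m}) at Ω₁ times Y_{4,m} at Ω₂ —
  m=-4: Y*=0.12320 - 0.17612j  Y=-0.00074 + 0.00003j  product -0.00009 + 0.00013j
  m=-3: Y*=-0.26444 - 0.30133j  Y=-0.00693 + 0.00737j  product 0.00405 + 0.00014j
  m=-2: Y*=-0.23191 + 0.12079j  Y=0.00158 + 0.07806j  product -0.00979 - 0.01791j
  m=-1: Y*=-0.04542 - 0.18552j  Y=0.24839 + 0.24342j  product 0.03388 - 0.05714j
  m=+0: Y*=-0.30439 + 0.00000j  Y=0.67963 + 0.00000j  product -0.20687 + 0.00000j
  m=+1: Y*=0.04542 - 0.18552j  Y=-0.24839 + 0.24342j  product 0.03388 + 0.05714j
  m=+2: Y*=-0.23191 - 0.12079j  Y=0.00158 - 0.07806j  product -0.00979 + 0.01791j
  m=+3: Y*=0.26444 - 0.30133j  Y=0.00693 + 0.00737j  product 0.00405 - 0.00014j
  m=+4: Y*=0.12320 + 0.17612j  Y=-0.00074 - 0.00003j  product -0.00009 - 0.00013j
Σ over m = -0.15077 - 0.00000j; ×(4π/9) → -0.21052 - 0.00000j. Real part: -0.210516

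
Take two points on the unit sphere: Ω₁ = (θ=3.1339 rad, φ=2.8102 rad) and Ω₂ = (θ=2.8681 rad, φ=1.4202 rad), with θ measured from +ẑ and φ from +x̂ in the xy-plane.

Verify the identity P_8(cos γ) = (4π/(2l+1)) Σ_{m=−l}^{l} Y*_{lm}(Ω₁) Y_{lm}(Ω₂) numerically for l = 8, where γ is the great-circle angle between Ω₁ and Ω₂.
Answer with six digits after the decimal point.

0.047681

Addition theorem: P_8(cos γ) = (4π/17) Σ_m Y*_{lm}(Ω₁) Y_{lm}(Ω₂), m = −8…8:
  m=-8: Y*=-0.000000-0.000000i  Y=+0.000005+0.000014i  product +0.000000-0.000000i
  m=-7: Y*=-0.000000-0.000000i  Y=+0.000181-0.000103i  product -0.000000-0.000000i
  m=-6: Y*=-0.000000-0.000000i  Y=-0.001167-0.001482i  product -0.000000+0.000000i
  m=-5: Y*=-0.000000-0.000000i  Y=-0.008393+0.008955i  product +0.000000+0.000000i
  m=-4: Y*=+0.000000-0.000000i  Y=+0.048597+0.033418i  product +0.000000-0.000000i
  m=-3: Y*=+0.000003-0.000005i  Y=+0.089810-0.185075i  product -0.000001-0.000001i
  m=-2: Y*=+0.000481-0.000376i  Y=-0.463515-0.143988i  product -0.000277+0.000105i
  m=-1: Y*=+0.035876-0.012344i  Y=-0.094135+0.620351i  product +0.004281+0.023418i
  m=+0: Y*=+1.161868-0.000000i  Y=+0.048627+0.000000i  product +0.056498+0.000000i
  m=+1: Y*=-0.035876-0.012344i  Y=+0.094135+0.620351i  product +0.004281-0.023418i
  m=+2: Y*=+0.000481+0.000376i  Y=-0.463515+0.143988i  product -0.000277-0.000105i
  m=+3: Y*=-0.000003-0.000005i  Y=-0.089810-0.185075i  product -0.000001+0.000001i
  m=+4: Y*=+0.000000+0.000000i  Y=+0.048597-0.033418i  product +0.000000+0.000000i
  m=+5: Y*=+0.000000-0.000000i  Y=+0.008393+0.008955i  product +0.000000-0.000000i
  m=+6: Y*=-0.000000+0.000000i  Y=-0.001167+0.001482i  product -0.000000-0.000000i
  m=+7: Y*=+0.000000-0.000000i  Y=-0.000181-0.000103i  product -0.000000+0.000000i
  m=+8: Y*=-0.000000+0.000000i  Y=+0.000005-0.000014i  product +0.000000+0.000000i
Accumulated sum +0.064504-0.000000i; after 4π/(2l+1) scaling, +0.047681-0.000000i ⇒ P_8 = 0.047681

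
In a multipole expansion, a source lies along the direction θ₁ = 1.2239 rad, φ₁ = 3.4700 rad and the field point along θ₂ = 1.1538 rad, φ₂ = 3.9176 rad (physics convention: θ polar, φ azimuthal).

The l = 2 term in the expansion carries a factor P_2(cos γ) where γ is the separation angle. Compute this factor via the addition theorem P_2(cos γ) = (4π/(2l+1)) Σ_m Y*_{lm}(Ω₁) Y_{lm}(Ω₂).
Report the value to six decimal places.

0.749913

Summing Y*_{l m}(θ₁,φ₁)·Y_{l m}(θ₂,φ₂) over m ∈ [−2, 2]; prefactor 4π/(2·2+1) = 2.513274:
  m=-2: +0.270548+0.208596i × +0.006064-0.322854i = +0.068987-0.086082i  (running Σ = +0.068987-0.086082i)
  m=-1: -0.233805-0.079668i × -0.204182+0.200382i = +0.063703-0.030584i  (running Σ = +0.132690-0.116666i)
  m=0: -0.206026-0.000000i × -0.160183+0.000000i = +0.033002+0.000000i  (running Σ = +0.165691-0.116666i)
  m=1: +0.233805-0.079668i × +0.204182+0.200382i = +0.063703+0.030584i  (running Σ = +0.229394-0.086082i)
  m=2: +0.270548-0.208596i × +0.006064+0.322854i = +0.068987+0.086082i  (running Σ = +0.298381+0.000000i)
Accumulated sum +0.298381+0.000000i; after 4π/(2l+1) scaling, +0.749913+0.000000i ⇒ P_2 = 0.749913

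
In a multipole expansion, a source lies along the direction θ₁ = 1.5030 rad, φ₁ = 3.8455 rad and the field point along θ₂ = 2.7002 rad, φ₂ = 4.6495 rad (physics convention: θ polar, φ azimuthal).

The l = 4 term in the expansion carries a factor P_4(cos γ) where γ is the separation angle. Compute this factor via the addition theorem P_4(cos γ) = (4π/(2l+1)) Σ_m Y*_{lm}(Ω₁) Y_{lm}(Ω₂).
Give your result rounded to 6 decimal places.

0.182060

Expand P_4 via completeness: Σ_{m} conj(Y_{4,m}) at Ω₁ times Y_{4,m} at Ω₂ —
  m=-4: -0.415391+0.140411i × +0.014275+0.003669i = -0.006445+0.000480i  (running Σ = -0.006445+0.000480i)
  m=-3: +0.043363-0.072188i × -0.016548+0.086666i = +0.005539+0.004953i  (running Σ = -0.000906+0.005433i)
  m=-2: -0.052295-0.318020i × -0.286032-0.036167i = +0.003456+0.092855i  (running Σ = +0.002550+0.098288i)
  m=-1: +0.072343+0.061419i × +0.031266-0.496507i = +0.032757-0.033999i  (running Σ = +0.035307+0.064290i)
  m=0: +0.302870-0.000000i × +0.197369+0.000000i = +0.059777+0.000000i  (running Σ = +0.095084+0.064290i)
  m=1: -0.072343+0.061419i × -0.031266-0.496507i = +0.032757+0.033999i  (running Σ = +0.127841+0.098288i)
  m=2: -0.052295+0.318020i × -0.286032+0.036167i = +0.003456-0.092855i  (running Σ = +0.131297+0.005433i)
  m=3: -0.043363-0.072188i × +0.016548+0.086666i = +0.005539-0.004953i  (running Σ = +0.136835+0.000480i)
  m=4: -0.415391-0.140411i × +0.014275-0.003669i = -0.006445-0.000480i  (running Σ = +0.130391+0.000000i)
Total Σ_m = +0.130391+0.000000i. Multiply by 1.396263: +0.182060+0.000000i. P_4(cos γ) = 0.182060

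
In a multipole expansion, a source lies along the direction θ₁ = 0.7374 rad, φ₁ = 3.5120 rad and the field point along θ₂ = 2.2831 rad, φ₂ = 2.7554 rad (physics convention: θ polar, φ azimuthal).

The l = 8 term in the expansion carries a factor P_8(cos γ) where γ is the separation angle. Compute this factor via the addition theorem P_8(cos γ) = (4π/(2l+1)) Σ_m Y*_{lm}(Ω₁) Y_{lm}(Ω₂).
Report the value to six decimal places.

0.154944

Summing Y*_{l m}(θ₁,φ₁)·Y_{l m}(θ₂,φ₂) over m ∈ [−8, 8]; prefactor 4π/(2·8+1) = 0.739198:
  term(m=-8) = (0.001163, -0.000273)   from Y*(Ω₁)=(-0.021187, 0.003819), Y(Ω₂)=(-0.055424, 0.002887)
  term(m=-7) = (-0.010018, 0.015164)   from Y*(Ω₁)=(0.080885, -0.049451), Y(Ω₂)=(-0.173587, 0.081349)
  term(m=-6) = (-0.016515, -0.094625)   from Y*(Ω₁)=(-0.152265, 0.199611), Y(Ω₂)=(-0.259778, 0.280895)
  term(m=-5) = (0.155554, 0.116158)   from Y*(Ω₁)=(0.119804, -0.414695), Y(Ω₂)=(-0.158507, 0.420898)
  term(m=-4) = (-0.083835, 0.009700)   from Y*(Ω₁)=(0.038592, 0.431655), Y(Ω₂)=(0.005068, 0.194670)
  term(m=-3) = (-0.014333, 0.017051)   from Y*(Ω₁)=(-0.040325, -0.081479), Y(Ω₂)=(-0.098166, -0.224497)
  term(m=-2) = (0.006678, 0.115825)   from Y*(Ω₁)=(-0.250369, -0.228983), Y(Ω₂)=(-0.244914, -0.238622)
  term(m=-1) = (0.018774, 0.017723)   from Y*(Ω₁)=(0.248760, 0.096601), Y(Ω₂)=(0.089622, 0.036441)
  term(m=+0) = (0.094672, 0.000000)   from Y*(Ω₁)=(0.265298, -0.000000), Y(Ω₂)=(0.356850, 0.000000)
  term(m=+1) = (0.018774, -0.017723)   from Y*(Ω₁)=(-0.248760, 0.096601), Y(Ω₂)=(-0.089622, 0.036441)
  term(m=+2) = (0.006678, -0.115825)   from Y*(Ω₁)=(-0.250369, 0.228983), Y(Ω₂)=(-0.244914, 0.238622)
  term(m=+3) = (-0.014333, -0.017051)   from Y*(Ω₁)=(0.040325, -0.081479), Y(Ω₂)=(0.098166, -0.224497)
  term(m=+4) = (-0.083835, -0.009700)   from Y*(Ω₁)=(0.038592, -0.431655), Y(Ω₂)=(0.005068, -0.194670)
  term(m=+5) = (0.155554, -0.116158)   from Y*(Ω₁)=(-0.119804, -0.414695), Y(Ω₂)=(0.158507, 0.420898)
  term(m=+6) = (-0.016515, 0.094625)   from Y*(Ω₁)=(-0.152265, -0.199611), Y(Ω₂)=(-0.259778, -0.280895)
  term(m=+7) = (-0.010018, -0.015164)   from Y*(Ω₁)=(-0.080885, -0.049451), Y(Ω₂)=(0.173587, 0.081349)
  term(m=+8) = (0.001163, 0.000273)   from Y*(Ω₁)=(-0.021187, -0.003819), Y(Ω₂)=(-0.055424, -0.002887)
Total Σ_m = (0.209610, 0.000000). Multiply by 0.739198: (0.154944, 0.000000). P_8(cos γ) = 0.154944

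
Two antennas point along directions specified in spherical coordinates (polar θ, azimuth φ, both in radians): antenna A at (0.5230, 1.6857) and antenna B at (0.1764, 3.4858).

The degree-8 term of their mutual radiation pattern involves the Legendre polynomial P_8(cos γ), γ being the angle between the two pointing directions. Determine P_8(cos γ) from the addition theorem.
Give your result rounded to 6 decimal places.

-0.187179

Summing Y*_{l m}(θ₁,φ₁)·Y_{l m}(θ₂,φ₂) over m ∈ [−8, 8]; prefactor 4π/(2·8+1) = 0.739198:
  [-8]  conj(Y_{8,-8})(Ω₁) = +0.001211+0.001588i ; Y_{8,-8}(Ω₂) = -0.000000-0.000000i ; Δ = -0.000000-0.000000i
  [-7]  conj(Y_{8,-7})(Ω₁) = +0.009979-0.009608i ; Y_{8,-7}(Ω₂) = +0.000008+0.000007i ; Δ = +0.000000-0.000000i
  [-6]  conj(Y_{8,-6})(Ω₁) = -0.046263-0.038138i ; Y_{8,-6}(Ω₂) = -0.000071-0.000131i ; Δ = -0.000002+0.000009i
  [-5]  conj(Y_{8,-5})(Ω₁) = -0.098278+0.151813i ; Y_{8,-5}(Ω₂) = +0.000230+0.001520i ; Δ = -0.000253-0.000114i
  [-4]  conj(Y_{8,-4})(Ω₁) = +0.341549+0.169056i ; Y_{8,-4}(Ω₂) = +0.002279-0.011603i ; Δ = +0.002740-0.003578i
  [-3]  conj(Y_{8,-3})(Ω₁) = +0.173799-0.484058i ; Y_{8,-3}(Ω₂) = -0.034385+0.057602i ; Δ = +0.021906+0.026656i
  [-2]  conj(Y_{8,-2})(Ω₁) = -0.287692-0.067303i ; Y_{8,-2}(Ω₂) = +0.205939-0.169421i ; Δ = -0.070650+0.034881i
  [-1]  conj(Y_{8,-1})(Ω₁) = +0.029167-0.252722i ; Y_{8,-1}(Ω₂) = -0.611971+0.219378i ; Δ = +0.037592+0.161057i
  [+0]  conj(Y_{8,0})(Ω₁) = -0.395329-0.000000i ; Y_{8,0}(Ω₂) = +0.596685+0.000000i ; Δ = -0.235887-0.000000i
  [+1]  conj(Y_{8,1})(Ω₁) = -0.029167-0.252722i ; Y_{8,1}(Ω₂) = +0.611971+0.219378i ; Δ = +0.037592-0.161057i
  [+2]  conj(Y_{8,2})(Ω₁) = -0.287692+0.067303i ; Y_{8,2}(Ω₂) = +0.205939+0.169421i ; Δ = -0.070650-0.034881i
  [+3]  conj(Y_{8,3})(Ω₁) = -0.173799-0.484058i ; Y_{8,3}(Ω₂) = +0.034385+0.057602i ; Δ = +0.021906-0.026656i
  [+4]  conj(Y_{8,4})(Ω₁) = +0.341549-0.169056i ; Y_{8,4}(Ω₂) = +0.002279+0.011603i ; Δ = +0.002740+0.003578i
  [+5]  conj(Y_{8,5})(Ω₁) = +0.098278+0.151813i ; Y_{8,5}(Ω₂) = -0.000230+0.001520i ; Δ = -0.000253+0.000114i
  [+6]  conj(Y_{8,6})(Ω₁) = -0.046263+0.038138i ; Y_{8,6}(Ω₂) = -0.000071+0.000131i ; Δ = -0.000002-0.000009i
  [+7]  conj(Y_{8,7})(Ω₁) = -0.009979-0.009608i ; Y_{8,7}(Ω₂) = -0.000008+0.000007i ; Δ = +0.000000+0.000000i
  [+8]  conj(Y_{8,8})(Ω₁) = +0.001211-0.001588i ; Y_{8,8}(Ω₂) = -0.000000+0.000000i ; Δ = -0.000000+0.000000i
Total Σ_m = -0.253218-0.000000i. Multiply by 0.739198: -0.187179-0.000000i. P_8(cos γ) = -0.187179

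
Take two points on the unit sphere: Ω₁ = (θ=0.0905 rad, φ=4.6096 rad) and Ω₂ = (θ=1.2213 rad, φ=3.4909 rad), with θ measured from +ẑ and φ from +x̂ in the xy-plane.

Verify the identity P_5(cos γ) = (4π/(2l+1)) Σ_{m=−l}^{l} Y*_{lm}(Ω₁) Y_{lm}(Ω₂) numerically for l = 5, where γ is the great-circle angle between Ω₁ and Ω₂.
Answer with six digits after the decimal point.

Summing Y*_{l m}(θ₁,φ₁)·Y_{l m}(θ₂,φ₂) over m ∈ [−5, 5]; prefactor 4π/(2·5+1) = 1.142397:
  term(m=-5) = 0.00000 - 0.00000j   from Y*(Ω₁)=-0.00000 - 0.00000j, Y(Ω₂)=0.05941 + 0.33457j
  term(m=-4) = -0.00001 - 0.00004j   from Y*(Ω₁)=0.00009 - 0.00004j, Y(Ω₂)=0.06763 - 0.38575j
  term(m=-3) = -0.00003 - 0.00001j   from Y*(Ω₁)=0.00061 + 0.00193j, Y(Ω₂)=-0.00792 + 0.01374j
  term(m=-2) = 0.00559 - 0.00711j   from Y*(Ω₁)=-0.02666 + 0.00556j, Y(Ω₂)=-0.25429 + 0.21358j
  term(m=-1) = -0.01044 - 0.02149j   from Y*(Ω₁)=-0.02309 - 0.22380j, Y(Ω₂)=0.09977 - 0.03634j
  term(m=+0) = 0.26958 + 0.00000j   from Y*(Ω₁)=0.87899 + 0.00000j, Y(Ω₂)=0.30669 + 0.00000j
  term(m=+1) = -0.01044 + 0.02149j   from Y*(Ω₁)=0.02309 - 0.22380j, Y(Ω₂)=-0.09977 - 0.03634j
  term(m=+2) = 0.00559 + 0.00711j   from Y*(Ω₁)=-0.02666 - 0.00556j, Y(Ω₂)=-0.25429 - 0.21358j
  term(m=+3) = -0.00003 + 0.00001j   from Y*(Ω₁)=-0.00061 + 0.00193j, Y(Ω₂)=0.00792 + 0.01374j
  term(m=+4) = -0.00001 + 0.00004j   from Y*(Ω₁)=0.00009 + 0.00004j, Y(Ω₂)=0.06763 + 0.38575j
  term(m=+5) = 0.00000 + 0.00000j   from Y*(Ω₁)=0.00000 - 0.00000j, Y(Ω₂)=-0.05941 + 0.33457j
Accumulated sum 0.25981 + 0.00000j; after 4π/(2l+1) scaling, 0.29681 + 0.00000j ⇒ P_5 = 0.296808

0.296808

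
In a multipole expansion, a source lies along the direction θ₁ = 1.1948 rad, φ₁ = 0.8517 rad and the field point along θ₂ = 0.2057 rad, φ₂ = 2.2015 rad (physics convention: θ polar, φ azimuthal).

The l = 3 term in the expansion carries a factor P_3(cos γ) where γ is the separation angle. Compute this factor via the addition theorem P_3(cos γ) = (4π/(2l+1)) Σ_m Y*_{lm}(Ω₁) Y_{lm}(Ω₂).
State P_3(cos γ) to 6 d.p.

-0.440327

Summing Y*_{l m}(θ₁,φ₁)·Y_{l m}(θ₂,φ₂) over m ∈ [−3, 3]; prefactor 4π/(2·3+1) = 1.795196:
  m=-3: -0.27964 + 0.18582j × 0.00337 - 0.00112j = -0.00073 + 0.00094j  (running Σ = -0.00073 + 0.00094j)
  m=-2: -0.04293 + 0.32182j × -0.01271 + 0.03976j = -0.01225 - 0.00580j  (running Σ = -0.01298 - 0.00486j)
  m=-1: -0.06452 - 0.07369j × -0.14759 - 0.20212j = -0.00537 + 0.02392j  (running Σ = -0.01836 + 0.01906j)
  m=0: -0.31871 + 0.00000j × 0.65442 + 0.00000j = -0.20857 + 0.00000j  (running Σ = -0.22692 + 0.01906j)
  m=1: 0.06452 - 0.07369j × 0.14759 - 0.20212j = -0.00537 - 0.02392j  (running Σ = -0.23230 - 0.00486j)
  m=2: -0.04293 - 0.32182j × -0.01271 - 0.03976j = -0.01225 + 0.00580j  (running Σ = -0.24455 + 0.00094j)
  m=3: 0.27964 + 0.18582j × -0.00337 - 0.00112j = -0.00073 - 0.00094j  (running Σ = -0.24528 + 0.00000j)
Total Σ_m = -0.24528 + 0.00000j. Multiply by 1.795196: -0.44033 + 0.00000j. P_3(cos γ) = -0.440327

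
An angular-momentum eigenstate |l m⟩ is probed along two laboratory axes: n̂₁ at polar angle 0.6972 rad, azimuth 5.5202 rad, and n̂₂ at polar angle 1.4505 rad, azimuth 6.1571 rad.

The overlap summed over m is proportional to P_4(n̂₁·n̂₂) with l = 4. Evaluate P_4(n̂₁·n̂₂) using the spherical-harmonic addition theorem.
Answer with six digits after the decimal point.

-0.411098

Summing Y*_{l m}(θ₁,φ₁)·Y_{l m}(θ₂,φ₂) over m ∈ [−4, 4]; prefactor 4π/(2·4+1) = 1.396263:
  m=-4: -0.07491 - 0.00673j × 0.37636 + 0.20773j = -0.02679 - 0.01810j  (running Σ = -0.02679 - 0.01810j)
  m=-3: -0.16713 - 0.19127j × 0.13659 + 0.05428j = -0.01245 - 0.03520j  (running Σ = -0.03924 - 0.05329j)
  m=-2: 0.01925 - 0.42905j × -0.28709 - 0.07397j = -0.03726 + 0.12175j  (running Σ = -0.07650 + 0.06846j)
  m=-1: 0.18754 - 0.17931j × -0.16211 - 0.02055j = -0.03409 + 0.02521j  (running Σ = -0.11059 + 0.09368j)
  m=0: -0.26889 + 0.00000j × 0.27242 + 0.00000j = -0.07325 + 0.00000j  (running Σ = -0.18384 + 0.09368j)
  m=1: -0.18754 - 0.17931j × 0.16211 - 0.02055j = -0.03409 - 0.02521j  (running Σ = -0.21793 + 0.06846j)
  m=2: 0.01925 + 0.42905j × -0.28709 + 0.07397j = -0.03726 - 0.12175j  (running Σ = -0.25519 - 0.05329j)
  m=3: 0.16713 - 0.19127j × -0.13659 + 0.05428j = -0.01245 + 0.03520j  (running Σ = -0.26763 - 0.01810j)
  m=4: -0.07491 + 0.00673j × 0.37636 - 0.20773j = -0.02679 + 0.01810j  (running Σ = -0.29443 - 0.00000j)
Σ over m = -0.29443 - 0.00000j; ×(4π/9) → -0.41110 - 0.00000j. Real part: -0.411098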